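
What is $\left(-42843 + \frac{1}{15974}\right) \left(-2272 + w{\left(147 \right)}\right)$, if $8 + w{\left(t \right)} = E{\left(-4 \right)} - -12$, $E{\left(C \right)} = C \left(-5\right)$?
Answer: $\frac{769236467044}{7987} \approx 9.6311 \cdot 10^{7}$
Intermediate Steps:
$E{\left(C \right)} = - 5 C$
$w{\left(t \right)} = 24$ ($w{\left(t \right)} = -8 - -32 = -8 + \left(20 + 12\right) = -8 + 32 = 24$)
$\left(-42843 + \frac{1}{15974}\right) \left(-2272 + w{\left(147 \right)}\right) = \left(-42843 + \frac{1}{15974}\right) \left(-2272 + 24\right) = \left(-42843 + \frac{1}{15974}\right) \left(-2248\right) = \left(- \frac{684374081}{15974}\right) \left(-2248\right) = \frac{769236467044}{7987}$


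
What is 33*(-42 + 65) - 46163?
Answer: -45404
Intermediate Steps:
33*(-42 + 65) - 46163 = 33*23 - 46163 = 759 - 46163 = -45404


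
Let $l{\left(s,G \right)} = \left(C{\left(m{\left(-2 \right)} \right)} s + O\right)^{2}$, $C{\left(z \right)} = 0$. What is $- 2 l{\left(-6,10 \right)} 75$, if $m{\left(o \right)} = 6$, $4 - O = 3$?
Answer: $-150$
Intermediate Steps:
$O = 1$ ($O = 4 - 3 = 1$)
$l{\left(s,G \right)} = 1$ ($l{\left(s,G \right)} = \left(0 s + 1\right)^{2} = \left(0 + 1\right)^{2} = 1^{2} = 1$)
$- 2 l{\left(-6,10 \right)} 75 = \left(-2\right) 1 \cdot 75 = \left(-2\right) 75 = -150$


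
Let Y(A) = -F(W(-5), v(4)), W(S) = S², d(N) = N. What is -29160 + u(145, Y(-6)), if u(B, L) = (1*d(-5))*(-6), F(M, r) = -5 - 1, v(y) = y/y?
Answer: -29130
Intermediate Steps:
v(y) = 1
F(M, r) = -6
Y(A) = 6 (Y(A) = -1*(-6) = 6)
u(B, L) = 30 (u(B, L) = (1*(-5))*(-6) = -5*(-6) = 30)
-29160 + u(145, Y(-6)) = -29160 + 30 = -29130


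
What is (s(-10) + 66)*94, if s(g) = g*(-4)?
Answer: 9964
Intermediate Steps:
s(g) = -4*g
(s(-10) + 66)*94 = (-4*(-10) + 66)*94 = (40 + 66)*94 = 106*94 = 9964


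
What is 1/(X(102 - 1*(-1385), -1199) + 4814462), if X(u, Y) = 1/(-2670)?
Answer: 2670/12854613539 ≈ 2.0771e-7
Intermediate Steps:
X(u, Y) = -1/2670
1/(X(102 - 1*(-1385), -1199) + 4814462) = 1/(-1/2670 + 4814462) = 1/(12854613539/2670) = 2670/12854613539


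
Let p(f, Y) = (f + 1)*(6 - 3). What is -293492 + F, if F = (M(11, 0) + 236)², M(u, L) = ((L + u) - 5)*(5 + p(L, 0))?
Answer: -212836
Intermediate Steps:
p(f, Y) = 3 + 3*f (p(f, Y) = (1 + f)*3 = 3 + 3*f)
M(u, L) = (8 + 3*L)*(-5 + L + u) (M(u, L) = ((L + u) - 5)*(5 + (3 + 3*L)) = (-5 + L + u)*(8 + 3*L) = (8 + 3*L)*(-5 + L + u))
F = 80656 (F = ((-40 - 7*0 + 3*0² + 8*11 + 3*0*11) + 236)² = ((-40 + 0 + 3*0 + 88 + 0) + 236)² = ((-40 + 0 + 0 + 88 + 0) + 236)² = (48 + 236)² = 284² = 80656)
-293492 + F = -293492 + 80656 = -212836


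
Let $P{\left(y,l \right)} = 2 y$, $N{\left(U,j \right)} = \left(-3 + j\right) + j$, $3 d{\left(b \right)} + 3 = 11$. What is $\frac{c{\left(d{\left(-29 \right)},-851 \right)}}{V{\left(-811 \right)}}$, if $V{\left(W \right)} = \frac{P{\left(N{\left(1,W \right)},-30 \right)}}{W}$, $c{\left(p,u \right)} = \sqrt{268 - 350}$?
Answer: $\frac{811 i \sqrt{82}}{3250} \approx 2.2597 i$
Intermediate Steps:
$d{\left(b \right)} = \frac{8}{3}$ ($d{\left(b \right)} = -1 + \frac{1}{3} \cdot 11 = -1 + \frac{11}{3} = \frac{8}{3}$)
$c{\left(p,u \right)} = i \sqrt{82}$ ($c{\left(p,u \right)} = \sqrt{-82} = i \sqrt{82}$)
$N{\left(U,j \right)} = -3 + 2 j$
$V{\left(W \right)} = \frac{-6 + 4 W}{W}$ ($V{\left(W \right)} = \frac{2 \left(-3 + 2 W\right)}{W} = \frac{-6 + 4 W}{W}$)
$\frac{c{\left(d{\left(-29 \right)},-851 \right)}}{V{\left(-811 \right)}} = \frac{i \sqrt{82}}{4 - \frac{6}{-811}} = \frac{i \sqrt{82}}{4 - - \frac{6}{811}} = \frac{i \sqrt{82}}{4 + \frac{6}{811}} = \frac{i \sqrt{82}}{\frac{3250}{811}} = i \sqrt{82} \cdot \frac{811}{3250} = \frac{811 i \sqrt{82}}{3250}$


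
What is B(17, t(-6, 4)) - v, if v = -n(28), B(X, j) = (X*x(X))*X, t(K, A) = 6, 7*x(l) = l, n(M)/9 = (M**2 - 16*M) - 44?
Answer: 23309/7 ≈ 3329.9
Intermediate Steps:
n(M) = -396 - 144*M + 9*M**2 (n(M) = 9*((M**2 - 16*M) - 44) = 9*(-44 + M**2 - 16*M) = -396 - 144*M + 9*M**2)
x(l) = l/7
B(X, j) = X**3/7 (B(X, j) = (X*(X/7))*X = (X**2/7)*X = X**3/7)
v = -2628 (v = -(-396 - 144*28 + 9*28**2) = -(-396 - 4032 + 9*784) = -(-396 - 4032 + 7056) = -1*2628 = -2628)
B(17, t(-6, 4)) - v = (1/7)*17**3 - 1*(-2628) = (1/7)*4913 + 2628 = 4913/7 + 2628 = 23309/7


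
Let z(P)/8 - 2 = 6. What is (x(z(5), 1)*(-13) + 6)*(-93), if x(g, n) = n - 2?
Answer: -1767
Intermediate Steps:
z(P) = 64 (z(P) = 16 + 8*6 = 16 + 48 = 64)
x(g, n) = -2 + n
(x(z(5), 1)*(-13) + 6)*(-93) = ((-2 + 1)*(-13) + 6)*(-93) = (-1*(-13) + 6)*(-93) = (13 + 6)*(-93) = 19*(-93) = -1767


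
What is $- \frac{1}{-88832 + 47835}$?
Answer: $\frac{1}{40997} \approx 2.4392 \cdot 10^{-5}$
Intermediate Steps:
$- \frac{1}{-88832 + 47835} = - \frac{1}{-40997} = \left(-1\right) \left(- \frac{1}{40997}\right) = \frac{1}{40997}$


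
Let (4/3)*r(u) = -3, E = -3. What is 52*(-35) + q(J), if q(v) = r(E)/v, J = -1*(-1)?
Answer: -7289/4 ≈ -1822.3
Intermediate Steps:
J = 1
r(u) = -9/4 (r(u) = (¾)*(-3) = -9/4)
q(v) = -9/(4*v)
52*(-35) + q(J) = 52*(-35) - 9/4/1 = -1820 - 9/4*1 = -1820 - 9/4 = -7289/4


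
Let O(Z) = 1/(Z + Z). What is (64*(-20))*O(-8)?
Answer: 80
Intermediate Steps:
O(Z) = 1/(2*Z)
(64*(-20))*O(-8) = (64*(-20))*((1/2)/(-8)) = -640*(-1)/8 = -1280*(-1/16) = 80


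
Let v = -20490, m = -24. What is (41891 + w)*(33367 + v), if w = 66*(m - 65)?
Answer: 463790909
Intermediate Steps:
w = -5874 (w = 66*(-24 - 65) = 66*(-89) = -5874)
(41891 + w)*(33367 + v) = (41891 - 5874)*(33367 - 20490) = 36017*12877 = 463790909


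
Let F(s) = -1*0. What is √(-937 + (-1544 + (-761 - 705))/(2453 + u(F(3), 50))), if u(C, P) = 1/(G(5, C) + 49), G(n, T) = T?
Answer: 2*I*√847193186073/60099 ≈ 30.63*I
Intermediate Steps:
F(s) = 0
u(C, P) = 1/(49 + C) (u(C, P) = 1/(C + 49) = 1/(49 + C))
√(-937 + (-1544 + (-761 - 705))/(2453 + u(F(3), 50))) = √(-937 + (-1544 + (-761 - 705))/(2453 + 1/(49 + 0))) = √(-937 + (-1544 - 1466)/(2453 + 1/49)) = √(-937 - 3010/(2453 + 1/49)) = √(-937 - 3010/120198/49) = √(-937 - 3010*49/120198) = √(-937 - 73745/60099) = √(-56386508/60099) = 2*I*√847193186073/60099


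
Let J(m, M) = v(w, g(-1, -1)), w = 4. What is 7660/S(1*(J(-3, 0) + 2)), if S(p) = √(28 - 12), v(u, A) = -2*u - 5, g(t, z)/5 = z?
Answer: 1915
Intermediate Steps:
g(t, z) = 5*z
v(u, A) = -5 - 2*u
J(m, M) = -13 (J(m, M) = -5 - 2*4 = -5 - 8 = -13)
S(p) = 4 (S(p) = √16 = 4)
7660/S(1*(J(-3, 0) + 2)) = 7660/4 = 7660*(¼) = 1915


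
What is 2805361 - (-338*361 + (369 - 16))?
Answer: 2927026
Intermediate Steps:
2805361 - (-338*361 + (369 - 16)) = 2805361 - (-122018 + 353) = 2805361 - 1*(-121665) = 2805361 + 121665 = 2927026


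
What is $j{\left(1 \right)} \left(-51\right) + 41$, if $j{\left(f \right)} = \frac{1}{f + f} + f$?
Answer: $- \frac{71}{2} \approx -35.5$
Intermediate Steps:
$j{\left(f \right)} = f + \frac{1}{2 f}$ ($j{\left(f \right)} = \frac{1}{2 f} + f = f + \frac{1}{2 f}$)
$j{\left(1 \right)} \left(-51\right) + 41 = \left(1 + \frac{1}{2 \cdot 1}\right) \left(-51\right) + 41 = \left(1 + \frac{1}{2} \cdot 1\right) \left(-51\right) + 41 = \left(1 + \frac{1}{2}\right) \left(-51\right) + 41 = \frac{3}{2} \left(-51\right) + 41 = - \frac{153}{2} + 41 = - \frac{71}{2}$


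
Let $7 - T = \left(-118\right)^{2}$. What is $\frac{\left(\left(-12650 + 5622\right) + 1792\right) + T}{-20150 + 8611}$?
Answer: $\frac{19153}{11539} \approx 1.6598$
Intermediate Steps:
$T = -13917$ ($T = 7 - \left(-118\right)^{2} = 7 - 13924 = -13917$)
$\frac{\left(\left(-12650 + 5622\right) + 1792\right) + T}{-20150 + 8611} = \frac{\left(\left(-12650 + 5622\right) + 1792\right) - 13917}{-20150 + 8611} = \frac{\left(-7028 + 1792\right) - 13917}{-11539} = \left(-5236 - 13917\right) \left(- \frac{1}{11539}\right) = \left(-19153\right) \left(- \frac{1}{11539}\right) = \frac{19153}{11539}$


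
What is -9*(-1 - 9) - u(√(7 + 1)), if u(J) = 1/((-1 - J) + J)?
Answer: 91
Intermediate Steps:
u(J) = -1 (u(J) = 1/(-1) = -1)
-9*(-1 - 9) - u(√(7 + 1)) = -9*(-1 - 9) - 1*(-1) = -9*(-10) + 1 = 90 + 1 = 91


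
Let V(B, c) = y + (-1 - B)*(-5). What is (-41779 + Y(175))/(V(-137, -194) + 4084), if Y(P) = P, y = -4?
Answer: -10401/850 ≈ -12.236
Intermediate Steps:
V(B, c) = 1 + 5*B (V(B, c) = -4 + (-1 - B)*(-5) = -4 + (5 + 5*B) = 1 + 5*B)
(-41779 + Y(175))/(V(-137, -194) + 4084) = (-41779 + 175)/((1 + 5*(-137)) + 4084) = -41604/((1 - 685) + 4084) = -41604/(-684 + 4084) = -41604/3400 = -41604*1/3400 = -10401/850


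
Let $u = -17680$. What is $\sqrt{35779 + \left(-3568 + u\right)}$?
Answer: $\sqrt{14531} \approx 120.54$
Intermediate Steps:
$\sqrt{35779 + \left(-3568 + u\right)} = \sqrt{35779 - 21248} = \sqrt{14531}$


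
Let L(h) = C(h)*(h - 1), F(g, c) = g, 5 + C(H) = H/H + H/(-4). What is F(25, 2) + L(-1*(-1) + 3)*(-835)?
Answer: 12550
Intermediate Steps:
C(H) = -4 - H/4 (C(H) = -5 + (H/H + H/(-4)) = -5 + (1 + H*(-¼)) = -5 + (1 - H/4) = -4 - H/4)
L(h) = (-1 + h)*(-4 - h/4) (L(h) = (-4 - h/4)*(h - 1) = (-4 - h/4)*(-1 + h) = (-1 + h)*(-4 - h/4))
F(25, 2) + L(-1*(-1) + 3)*(-835) = 25 - (-1 + (-1*(-1) + 3))*(16 + (-1*(-1) + 3))/4*(-835) = 25 - (-1 + (1 + 3))*(16 + (1 + 3))/4*(-835) = 25 - (-1 + 4)*(16 + 4)/4*(-835) = 25 - ¼*3*20*(-835) = 25 - 15*(-835) = 25 + 12525 = 12550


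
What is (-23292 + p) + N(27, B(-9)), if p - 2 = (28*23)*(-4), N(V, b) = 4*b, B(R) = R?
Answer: -25902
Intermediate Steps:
p = -2574 (p = 2 + (28*23)*(-4) = 2 + 644*(-4) = 2 - 2576 = -2574)
(-23292 + p) + N(27, B(-9)) = (-23292 - 2574) + 4*(-9) = -25866 - 36 = -25902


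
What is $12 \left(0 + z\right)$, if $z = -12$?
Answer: $-144$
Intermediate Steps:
$12 \left(0 + z\right) = 12 \left(0 - 12\right) = 12 \left(-12\right) = -144$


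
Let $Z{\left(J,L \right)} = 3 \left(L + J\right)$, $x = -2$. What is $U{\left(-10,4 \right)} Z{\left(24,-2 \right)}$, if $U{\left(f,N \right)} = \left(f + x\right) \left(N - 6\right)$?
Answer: $1584$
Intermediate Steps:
$Z{\left(J,L \right)} = 3 J + 3 L$ ($Z{\left(J,L \right)} = 3 \left(J + L\right) = 3 J + 3 L$)
$U{\left(f,N \right)} = \left(-6 + N\right) \left(-2 + f\right)$ ($U{\left(f,N \right)} = \left(f - 2\right) \left(N - 6\right) = \left(-2 + f\right) \left(-6 + N\right) = \left(-6 + N\right) \left(-2 + f\right)$)
$U{\left(-10,4 \right)} Z{\left(24,-2 \right)} = \left(12 - -60 - 8 + 4 \left(-10\right)\right) \left(3 \cdot 24 + 3 \left(-2\right)\right) = \left(12 + 60 - 8 - 40\right) \left(72 - 6\right) = 24 \cdot 66 = 1584$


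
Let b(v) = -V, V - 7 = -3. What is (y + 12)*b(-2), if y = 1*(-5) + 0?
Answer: -28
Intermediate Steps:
V = 4 (V = 7 - 3 = 4)
b(v) = -4 (b(v) = -1*4 = -4)
y = -5 (y = -5 + 0 = -5)
(y + 12)*b(-2) = (-5 + 12)*(-4) = 7*(-4) = -28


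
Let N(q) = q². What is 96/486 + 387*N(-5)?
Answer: 783691/81 ≈ 9675.2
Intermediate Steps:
96/486 + 387*N(-5) = 96/486 + 387*(-5)² = 96*(1/486) + 387*25 = 16/81 + 9675 = 783691/81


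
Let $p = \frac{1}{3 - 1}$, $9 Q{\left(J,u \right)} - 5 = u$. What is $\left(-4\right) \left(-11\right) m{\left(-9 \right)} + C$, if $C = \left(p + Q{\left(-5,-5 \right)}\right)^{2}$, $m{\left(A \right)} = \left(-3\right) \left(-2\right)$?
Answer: $\frac{1057}{4} \approx 264.25$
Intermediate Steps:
$Q{\left(J,u \right)} = \frac{5}{9} + \frac{u}{9}$
$m{\left(A \right)} = 6$
$p = \frac{1}{2} \approx 0.5$
$C = \frac{1}{4}$ ($C = \left(\frac{1}{2} + \left(\frac{5}{9} + \frac{1}{9} \left(-5\right)\right)\right)^{2} = \left(\frac{1}{2} + \left(\frac{5}{9} - \frac{5}{9}\right)\right)^{2} = \left(\frac{1}{2} + 0\right)^{2} = \left(\frac{1}{2}\right)^{2} = \frac{1}{4} \approx 0.25$)
$\left(-4\right) \left(-11\right) m{\left(-9 \right)} + C = \left(-4\right) \left(-11\right) 6 + \frac{1}{4} = 44 \cdot 6 + \frac{1}{4} = 264 + \frac{1}{4} = \frac{1057}{4}$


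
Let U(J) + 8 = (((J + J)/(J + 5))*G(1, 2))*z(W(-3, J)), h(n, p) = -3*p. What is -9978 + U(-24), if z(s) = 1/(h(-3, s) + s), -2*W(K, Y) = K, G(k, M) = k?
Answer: -189750/19 ≈ -9986.8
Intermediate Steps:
W(K, Y) = -K/2
z(s) = -1/(2*s) (z(s) = 1/(-3*s + s) = 1/(-2*s) = -1/(2*s))
U(J) = -8 - 2*J/(3*(5 + J)) (U(J) = -8 + (((J + J)/(J + 5))*1)*(-1/(2*((-½*(-3))))) = -8 + (((2*J)/(5 + J))*1)*(-1/(2*3/2)) = -8 + ((2*J/(5 + J))*1)*(-½*⅔) = -8 + (2*J/(5 + J))*(-⅓) = -8 - 2*J/(3*(5 + J)))
-9978 + U(-24) = -9978 + 2*(-60 - 13*(-24))/(3*(5 - 24)) = -9978 + (⅔)*(-60 + 312)/(-19) = -9978 + (⅔)*(-1/19)*252 = -9978 - 168/19 = -189750/19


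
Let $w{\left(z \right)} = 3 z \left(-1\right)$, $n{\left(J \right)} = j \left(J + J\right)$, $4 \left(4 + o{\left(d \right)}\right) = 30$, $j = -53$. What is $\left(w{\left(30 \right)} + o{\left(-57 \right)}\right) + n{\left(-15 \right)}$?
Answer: $\frac{3007}{2} \approx 1503.5$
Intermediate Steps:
$o{\left(d \right)} = \frac{7}{2}$ ($o{\left(d \right)} = -4 + \frac{1}{4} \cdot 30 = -4 + \frac{15}{2} = \frac{7}{2}$)
$n{\left(J \right)} = - 106 J$ ($n{\left(J \right)} = - 53 \left(J + J\right) = - 53 \cdot 2 J = - 106 J$)
$w{\left(z \right)} = - 3 z$
$\left(w{\left(30 \right)} + o{\left(-57 \right)}\right) + n{\left(-15 \right)} = \left(\left(-3\right) 30 + \frac{7}{2}\right) - -1590 = \left(-90 + \frac{7}{2}\right) + 1590 = - \frac{173}{2} + 1590 = \frac{3007}{2}$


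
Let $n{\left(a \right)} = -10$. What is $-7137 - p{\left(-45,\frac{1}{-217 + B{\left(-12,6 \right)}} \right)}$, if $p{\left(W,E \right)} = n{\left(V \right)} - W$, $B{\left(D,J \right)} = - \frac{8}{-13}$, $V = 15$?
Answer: $-7172$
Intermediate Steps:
$B{\left(D,J \right)} = \frac{8}{13}$ ($B{\left(D,J \right)} = \left(-8\right) \left(- \frac{1}{13}\right) = \frac{8}{13}$)
$p{\left(W,E \right)} = -10 - W$
$-7137 - p{\left(-45,\frac{1}{-217 + B{\left(-12,6 \right)}} \right)} = -7137 - \left(-10 - -45\right) = -7137 - \left(-10 + 45\right) = -7137 - 35 = -7172$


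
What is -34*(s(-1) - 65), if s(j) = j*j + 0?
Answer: 2176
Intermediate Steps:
s(j) = j² (s(j) = j² + 0 = j²)
-34*(s(-1) - 65) = -34*((-1)² - 65) = -34*(1 - 65) = -34*(-64) = 2176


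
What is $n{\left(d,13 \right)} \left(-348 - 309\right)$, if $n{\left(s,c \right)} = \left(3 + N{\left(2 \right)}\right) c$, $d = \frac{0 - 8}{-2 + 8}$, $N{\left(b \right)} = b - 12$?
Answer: $59787$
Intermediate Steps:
$N{\left(b \right)} = -12 + b$ ($N{\left(b \right)} = b - 12 = -12 + b$)
$d = - \frac{4}{3}$ ($d = - \frac{8}{6} = \left(-8\right) \frac{1}{6} = - \frac{4}{3} \approx -1.3333$)
$n{\left(s,c \right)} = - 7 c$ ($n{\left(s,c \right)} = \left(3 + \left(-12 + 2\right)\right) c = \left(3 - 10\right) c = - 7 c$)
$n{\left(d,13 \right)} \left(-348 - 309\right) = \left(-7\right) 13 \left(-348 - 309\right) = \left(-91\right) \left(-657\right) = 59787$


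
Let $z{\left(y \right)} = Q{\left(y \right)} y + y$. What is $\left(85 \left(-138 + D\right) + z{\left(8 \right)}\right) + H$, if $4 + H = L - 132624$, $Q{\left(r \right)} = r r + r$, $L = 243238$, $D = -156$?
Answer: $86204$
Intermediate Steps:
$Q{\left(r \right)} = r + r^{2}$ ($Q{\left(r \right)} = r^{2} + r = r + r^{2}$)
$z{\left(y \right)} = y + y^{2} \left(1 + y\right)$ ($z{\left(y \right)} = y \left(1 + y\right) y + y = y^{2} \left(1 + y\right) + y = y + y^{2} \left(1 + y\right)$)
$H = 110610$ ($H = -4 + \left(243238 - 132624\right) = -4 + 110614 = 110610$)
$\left(85 \left(-138 + D\right) + z{\left(8 \right)}\right) + H = \left(85 \left(-138 - 156\right) + 8 \left(1 + 8 \left(1 + 8\right)\right)\right) + 110610 = \left(85 \left(-294\right) + 8 \left(1 + 8 \cdot 9\right)\right) + 110610 = \left(-24990 + 8 \left(1 + 72\right)\right) + 110610 = \left(-24990 + 8 \cdot 73\right) + 110610 = \left(-24990 + 584\right) + 110610 = -24406 + 110610 = 86204$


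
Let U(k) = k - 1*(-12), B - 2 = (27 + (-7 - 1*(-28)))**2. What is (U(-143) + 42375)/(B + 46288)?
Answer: 21122/24297 ≈ 0.86933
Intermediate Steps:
B = 2306 (B = 2 + (27 + (-7 - 1*(-28)))**2 = 2 + (27 + (-7 + 28))**2 = 2 + (27 + 21)**2 = 2 + 48**2 = 2 + 2304 = 2306)
U(k) = 12 + k (U(k) = k + 12 = 12 + k)
(U(-143) + 42375)/(B + 46288) = ((12 - 143) + 42375)/(2306 + 46288) = (-131 + 42375)/48594 = 42244*(1/48594) = 21122/24297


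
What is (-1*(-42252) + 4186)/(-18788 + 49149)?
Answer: 46438/30361 ≈ 1.5295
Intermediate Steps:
(-1*(-42252) + 4186)/(-18788 + 49149) = (42252 + 4186)/30361 = 46438*(1/30361) = 46438/30361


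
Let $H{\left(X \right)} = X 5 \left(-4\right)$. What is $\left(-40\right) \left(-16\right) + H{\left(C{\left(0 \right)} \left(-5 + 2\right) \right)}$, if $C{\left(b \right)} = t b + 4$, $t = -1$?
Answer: $880$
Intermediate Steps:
$C{\left(b \right)} = 4 - b$ ($C{\left(b \right)} = - b + 4 = 4 - b$)
$H{\left(X \right)} = - 20 X$ ($H{\left(X \right)} = 5 X \left(-4\right) = - 20 X$)
$\left(-40\right) \left(-16\right) + H{\left(C{\left(0 \right)} \left(-5 + 2\right) \right)} = \left(-40\right) \left(-16\right) - 20 \left(4 - 0\right) \left(-5 + 2\right) = 640 - 20 \left(4 + 0\right) \left(-3\right) = 640 - 20 \cdot 4 \left(-3\right) = 640 - -240 = 640 + 240 = 880$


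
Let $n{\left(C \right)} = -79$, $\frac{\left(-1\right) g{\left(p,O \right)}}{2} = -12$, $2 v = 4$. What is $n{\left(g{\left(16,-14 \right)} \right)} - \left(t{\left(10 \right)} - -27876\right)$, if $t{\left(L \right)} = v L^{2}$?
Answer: $-28155$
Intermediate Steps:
$v = 2$ ($v = \frac{1}{2} \cdot 4 = 2$)
$g{\left(p,O \right)} = 24$ ($g{\left(p,O \right)} = \left(-2\right) \left(-12\right) = 24$)
$t{\left(L \right)} = 2 L^{2}$
$n{\left(g{\left(16,-14 \right)} \right)} - \left(t{\left(10 \right)} - -27876\right) = -79 - \left(2 \cdot 10^{2} - -27876\right) = -79 - \left(2 \cdot 100 + 27876\right) = -79 - \left(200 + 27876\right) = -79 - 28076 = -28155$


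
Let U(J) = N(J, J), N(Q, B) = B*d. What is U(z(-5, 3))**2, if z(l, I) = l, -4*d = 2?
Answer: 25/4 ≈ 6.2500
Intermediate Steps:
d = -1/2 (d = -1/4*2 = -1/2 ≈ -0.50000)
N(Q, B) = -B/2 (N(Q, B) = B*(-1/2) = -B/2)
U(J) = -J/2
U(z(-5, 3))**2 = (-1/2*(-5))**2 = (5/2)**2 = 25/4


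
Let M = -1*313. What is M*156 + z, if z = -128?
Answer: -48956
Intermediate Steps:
M = -313
M*156 + z = -313*156 - 128 = -48828 - 128 = -48956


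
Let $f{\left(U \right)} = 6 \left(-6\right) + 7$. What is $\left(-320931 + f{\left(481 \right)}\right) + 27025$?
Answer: $-293935$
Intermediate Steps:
$f{\left(U \right)} = -29$ ($f{\left(U \right)} = -36 + 7 = -29$)
$\left(-320931 + f{\left(481 \right)}\right) + 27025 = \left(-320931 - 29\right) + 27025 = -320960 + 27025 = -293935$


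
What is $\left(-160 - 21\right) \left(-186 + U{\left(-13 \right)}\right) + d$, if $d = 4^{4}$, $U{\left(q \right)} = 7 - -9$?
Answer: $31026$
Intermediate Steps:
$U{\left(q \right)} = 16$ ($U{\left(q \right)} = 7 + 9 = 16$)
$d = 256$
$\left(-160 - 21\right) \left(-186 + U{\left(-13 \right)}\right) + d = \left(-160 - 21\right) \left(-186 + 16\right) + 256 = \left(-181\right) \left(-170\right) + 256 = 30770 + 256 = 31026$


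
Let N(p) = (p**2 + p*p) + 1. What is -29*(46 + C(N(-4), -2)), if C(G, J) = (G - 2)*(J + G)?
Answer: -29203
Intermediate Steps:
N(p) = 1 + 2*p**2 (N(p) = (p**2 + p**2) + 1 = 2*p**2 + 1 = 1 + 2*p**2)
C(G, J) = (-2 + G)*(G + J)
-29*(46 + C(N(-4), -2)) = -29*(46 + ((1 + 2*(-4)**2)**2 - 2*(1 + 2*(-4)**2) - 2*(-2) + (1 + 2*(-4)**2)*(-2))) = -29*(46 + ((1 + 2*16)**2 - 2*(1 + 2*16) + 4 + (1 + 2*16)*(-2))) = -29*(46 + ((1 + 32)**2 - 2*(1 + 32) + 4 + (1 + 32)*(-2))) = -29*(46 + (33**2 - 2*33 + 4 + 33*(-2))) = -29*(46 + (1089 - 66 + 4 - 66)) = -29*(46 + 961) = -29*1007 = -29203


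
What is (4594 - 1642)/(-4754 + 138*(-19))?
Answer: -369/922 ≈ -0.40022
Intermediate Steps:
(4594 - 1642)/(-4754 + 138*(-19)) = 2952/(-4754 - 2622) = 2952/(-7376) = 2952*(-1/7376) = -369/922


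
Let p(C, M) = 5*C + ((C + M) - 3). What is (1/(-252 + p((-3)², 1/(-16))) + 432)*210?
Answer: 291842880/3217 ≈ 90719.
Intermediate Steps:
p(C, M) = -3 + M + 6*C (p(C, M) = 5*C + (-3 + C + M) = -3 + M + 6*C)
(1/(-252 + p((-3)², 1/(-16))) + 432)*210 = (1/(-252 + (-3 + 1/(-16) + 6*(-3)²)) + 432)*210 = (1/(-252 + (-3 - 1/16 + 6*9)) + 432)*210 = (1/(-252 + (-3 - 1/16 + 54)) + 432)*210 = (1/(-252 + 815/16) + 432)*210 = (1/(-3217/16) + 432)*210 = (-16/3217 + 432)*210 = (1389728/3217)*210 = 291842880/3217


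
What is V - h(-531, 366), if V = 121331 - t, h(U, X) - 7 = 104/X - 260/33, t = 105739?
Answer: 10462631/671 ≈ 15593.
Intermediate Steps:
h(U, X) = -29/33 + 104/X (h(U, X) = 7 + (104/X - 260/33) = 7 + (-260/33 + 104/X) = -29/33 + 104/X)
V = 15592 (V = 121331 - 1*105739 = 121331 - 105739 = 15592)
V - h(-531, 366) = 15592 - (-29/33 + 104/366) = 15592 - (-29/33 + 104*(1/366)) = 15592 - (-29/33 + 52/183) = 15592 - 1*(-399/671) = 15592 + 399/671 = 10462631/671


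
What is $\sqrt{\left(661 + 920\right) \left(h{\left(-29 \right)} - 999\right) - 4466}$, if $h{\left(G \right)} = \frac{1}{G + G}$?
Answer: $\frac{i \sqrt{5328280838}}{58} \approx 1258.5 i$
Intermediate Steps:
$h{\left(G \right)} = \frac{1}{2 G}$
$\sqrt{\left(661 + 920\right) \left(h{\left(-29 \right)} - 999\right) - 4466} = \sqrt{\left(661 + 920\right) \left(\frac{1}{2 \left(-29\right)} - 999\right) - 4466} = \sqrt{1581 \left(\frac{1}{2} \left(- \frac{1}{29}\right) - 999\right) - 4466} = \sqrt{1581 \left(- \frac{1}{58} - 999\right) - 4466} = \sqrt{1581 \left(- \frac{57943}{58}\right) - 4466} = \sqrt{- \frac{91607883}{58} - 4466} = \sqrt{- \frac{91866911}{58}} = \frac{i \sqrt{5328280838}}{58}$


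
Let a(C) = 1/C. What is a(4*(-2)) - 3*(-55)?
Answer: 1319/8 ≈ 164.88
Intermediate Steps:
a(4*(-2)) - 3*(-55) = 1/(4*(-2)) - 3*(-55) = 1/(-8) + 165 = -⅛ + 165 = 1319/8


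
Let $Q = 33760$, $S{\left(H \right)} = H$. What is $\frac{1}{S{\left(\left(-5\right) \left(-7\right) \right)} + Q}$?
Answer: $\frac{1}{33795} \approx 2.959 \cdot 10^{-5}$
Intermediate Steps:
$\frac{1}{S{\left(\left(-5\right) \left(-7\right) \right)} + Q} = \frac{1}{\left(-5\right) \left(-7\right) + 33760} = \frac{1}{35 + 33760} = \frac{1}{33795}$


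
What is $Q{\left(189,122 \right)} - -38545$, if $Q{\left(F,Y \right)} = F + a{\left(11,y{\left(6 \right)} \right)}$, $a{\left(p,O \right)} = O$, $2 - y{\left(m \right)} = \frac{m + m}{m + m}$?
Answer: $38735$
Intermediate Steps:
$y{\left(m \right)} = 1$ ($y{\left(m \right)} = 2 - \frac{m + m}{m + m} = 2 - \frac{2 m}{2 m} = 2 - 2 m \frac{1}{2 m} = 2 - 1 = 1$)
$Q{\left(F,Y \right)} = 1 + F$ ($Q{\left(F,Y \right)} = F + 1 = 1 + F$)
$Q{\left(189,122 \right)} - -38545 = \left(1 + 189\right) - -38545 = 190 + 38545 = 38735$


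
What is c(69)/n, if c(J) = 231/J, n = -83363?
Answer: -11/273907 ≈ -4.0160e-5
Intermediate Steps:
c(69)/n = (231/69)/(-83363) = (231*(1/69))*(-1/83363) = (77/23)*(-1/83363) = -11/273907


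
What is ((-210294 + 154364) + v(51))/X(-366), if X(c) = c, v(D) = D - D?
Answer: 27965/183 ≈ 152.81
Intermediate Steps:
v(D) = 0
((-210294 + 154364) + v(51))/X(-366) = ((-210294 + 154364) + 0)/(-366) = (-55930 + 0)*(-1/366) = -55930*(-1/366) = 27965/183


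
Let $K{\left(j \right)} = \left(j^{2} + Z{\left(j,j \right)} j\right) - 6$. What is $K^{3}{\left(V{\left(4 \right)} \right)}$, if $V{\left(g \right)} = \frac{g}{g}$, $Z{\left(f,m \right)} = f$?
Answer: $-64$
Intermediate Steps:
$V{\left(g \right)} = 1$
$K{\left(j \right)} = -6 + 2 j^{2}$ ($K{\left(j \right)} = \left(j^{2} + j j\right) - 6 = \left(j^{2} + j^{2}\right) - 6 = 2 j^{2} - 6 = -6 + 2 j^{2}$)
$K^{3}{\left(V{\left(4 \right)} \right)} = \left(-6 + 2 \cdot 1^{2}\right)^{3} = \left(-6 + 2 \cdot 1\right)^{3} = \left(-6 + 2\right)^{3} = \left(-4\right)^{3} = -64$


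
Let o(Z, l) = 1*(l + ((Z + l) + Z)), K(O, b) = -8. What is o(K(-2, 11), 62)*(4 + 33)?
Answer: 3996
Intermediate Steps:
o(Z, l) = 2*Z + 2*l (o(Z, l) = 1*(l + (l + 2*Z)) = 1*(2*Z + 2*l) = 2*Z + 2*l)
o(K(-2, 11), 62)*(4 + 33) = (2*(-8) + 2*62)*(4 + 33) = (-16 + 124)*37 = 108*37 = 3996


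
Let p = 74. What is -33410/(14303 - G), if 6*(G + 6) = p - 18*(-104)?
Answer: -50115/20977 ≈ -2.3890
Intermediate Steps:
G = 955/3 (G = -6 + (74 - 18*(-104))/6 = -6 + (74 + 1872)/6 = -6 + (⅙)*1946 = -6 + 973/3 = 955/3 ≈ 318.33)
-33410/(14303 - G) = -33410/(14303 - 1*955/3) = -33410/(14303 - 955/3) = -33410/41954/3 = -33410*3/41954 = -50115/20977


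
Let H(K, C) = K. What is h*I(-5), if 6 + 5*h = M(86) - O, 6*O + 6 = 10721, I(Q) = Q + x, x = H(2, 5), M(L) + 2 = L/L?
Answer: 10757/10 ≈ 1075.7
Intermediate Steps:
M(L) = -1 (M(L) = -2 + L/L = -2 + 1 = -1)
x = 2
I(Q) = 2 + Q (I(Q) = Q + 2 = 2 + Q)
O = 10715/6 (O = -1 + (⅙)*10721 = -1 + 10721/6 = 10715/6 ≈ 1785.8)
h = -10757/30 (h = -6/5 + (-1 - 1*10715/6)/5 = -6/5 + (-1 - 10715/6)/5 = -6/5 + (⅕)*(-10721/6) = -6/5 - 10721/30 = -10757/30 ≈ -358.57)
h*I(-5) = -10757*(2 - 5)/30 = -10757/30*(-3) = 10757/10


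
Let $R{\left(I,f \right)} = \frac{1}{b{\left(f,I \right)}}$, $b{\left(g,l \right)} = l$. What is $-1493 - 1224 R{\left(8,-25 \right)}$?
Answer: $-1646$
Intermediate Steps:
$R{\left(I,f \right)} = \frac{1}{I}$
$-1493 - 1224 R{\left(8,-25 \right)} = -1493 - \frac{1224}{8} = -1493 - 153 = -1646$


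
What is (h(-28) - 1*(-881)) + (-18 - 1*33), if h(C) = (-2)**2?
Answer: 834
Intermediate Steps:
h(C) = 4
(h(-28) - 1*(-881)) + (-18 - 1*33) = (4 - 1*(-881)) + (-18 - 1*33) = (4 + 881) + (-18 - 33) = 885 - 51 = 834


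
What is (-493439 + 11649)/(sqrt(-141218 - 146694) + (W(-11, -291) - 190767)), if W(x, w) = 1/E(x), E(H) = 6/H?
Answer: 3308778583620/1310149284601 + 34688880*I*sqrt(71978)/1310149284601 ≈ 2.5255 + 0.0071035*I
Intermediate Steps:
W(x, w) = x/6 (W(x, w) = 1/(6/x) = x/6)
(-493439 + 11649)/(sqrt(-141218 - 146694) + (W(-11, -291) - 190767)) = (-493439 + 11649)/(sqrt(-141218 - 146694) + ((1/6)*(-11) - 190767)) = -481790/(sqrt(-287912) + (-11/6 - 190767)) = -481790/(2*I*sqrt(71978) - 1144613/6) = -481790/(-1144613/6 + 2*I*sqrt(71978))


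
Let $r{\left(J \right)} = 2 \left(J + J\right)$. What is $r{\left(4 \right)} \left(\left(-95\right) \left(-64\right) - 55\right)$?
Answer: $96400$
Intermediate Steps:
$r{\left(J \right)} = 4 J$ ($r{\left(J \right)} = 2 \cdot 2 J = 4 J$)
$r{\left(4 \right)} \left(\left(-95\right) \left(-64\right) - 55\right) = 4 \cdot 4 \left(\left(-95\right) \left(-64\right) - 55\right) = 16 \left(6080 - 55\right) = 16 \cdot 6025 = 96400$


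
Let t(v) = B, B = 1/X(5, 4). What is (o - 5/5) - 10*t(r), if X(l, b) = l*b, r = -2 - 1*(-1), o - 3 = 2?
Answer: 7/2 ≈ 3.5000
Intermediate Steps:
o = 5 (o = 3 + 2 = 5)
r = -1 (r = -2 + 1 = -1)
X(l, b) = b*l
B = 1/20 (B = 1/(4*5) = 1/20 ≈ 0.050000)
t(v) = 1/20
(o - 5/5) - 10*t(r) = (5 - 5/5) - 10*1/20 = (5 + (⅕)*(-5)) - ½ = (5 - 1) - ½ = 4 - ½ = 7/2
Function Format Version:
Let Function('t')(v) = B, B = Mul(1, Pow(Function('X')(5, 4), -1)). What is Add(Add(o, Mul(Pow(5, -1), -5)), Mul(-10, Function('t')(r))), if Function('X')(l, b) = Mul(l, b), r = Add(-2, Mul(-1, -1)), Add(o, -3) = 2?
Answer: Rational(7, 2) ≈ 3.5000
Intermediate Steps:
o = 5 (o = Add(3, 2) = 5)
r = -1 (r = Add(-2, 1) = -1)
Function('X')(l, b) = Mul(b, l)
B = Rational(1, 20) (B = Mul(1, Pow(Mul(4, 5), -1)) = Mul(1, Pow(20, -1)) = Mul(1, Rational(1, 20)) = Rational(1, 20) ≈ 0.050000)
Function('t')(v) = Rational(1, 20)
Add(Add(o, Mul(Pow(5, -1), -5)), Mul(-10, Function('t')(r))) = Add(Add(5, Mul(Pow(5, -1), -5)), Mul(-10, Rational(1, 20))) = Add(Add(5, Mul(Rational(1, 5), -5)), Rational(-1, 2)) = Add(Add(5, -1), Rational(-1, 2)) = Add(4, Rational(-1, 2)) = Rational(7, 2)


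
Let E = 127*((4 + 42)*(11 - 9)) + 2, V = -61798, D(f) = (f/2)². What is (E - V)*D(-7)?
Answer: 900179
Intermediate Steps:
D(f) = f²/4 (D(f) = (f*(½))² = (f/2)² = f²/4)
E = 11686 (E = 127*(46*2) + 2 = 127*92 + 2 = 11684 + 2 = 11686)
(E - V)*D(-7) = (11686 - 1*(-61798))*((¼)*(-7)²) = (11686 + 61798)*((¼)*49) = 73484*(49/4) = 900179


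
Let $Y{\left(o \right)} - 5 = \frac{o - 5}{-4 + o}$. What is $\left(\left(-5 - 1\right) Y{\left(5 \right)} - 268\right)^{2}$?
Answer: $88804$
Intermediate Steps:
$Y{\left(o \right)} = 5 + \frac{-5 + o}{-4 + o}$ ($Y{\left(o \right)} = 5 + \frac{o - 5}{-4 + o} = 5 + \frac{-5 + o}{-4 + o}$)
$\left(\left(-5 - 1\right) Y{\left(5 \right)} - 268\right)^{2} = \left(\left(-5 - 1\right) \frac{-25 + 6 \cdot 5}{-4 + 5} - 268\right)^{2} = \left(- 6 \frac{-25 + 30}{1} - 268\right)^{2} = \left(- 6 \cdot 1 \cdot 5 - 268\right)^{2} = \left(\left(-6\right) 5 - 268\right)^{2} = \left(-30 - 268\right)^{2} = \left(-298\right)^{2} = 88804$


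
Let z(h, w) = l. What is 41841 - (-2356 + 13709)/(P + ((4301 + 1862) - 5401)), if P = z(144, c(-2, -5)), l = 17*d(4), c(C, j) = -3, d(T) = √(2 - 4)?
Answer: 12155129358/290611 + 193001*I*√2/581222 ≈ 41826.0 + 0.4696*I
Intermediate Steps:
d(T) = I*√2 (d(T) = √(-2) = I*√2)
l = 17*I*√2 (l = 17*(I*√2) = 17*I*√2 ≈ 24.042*I)
z(h, w) = 17*I*√2
P = 17*I*√2 ≈ 24.042*I
41841 - (-2356 + 13709)/(P + ((4301 + 1862) - 5401)) = 41841 - (-2356 + 13709)/(17*I*√2 + ((4301 + 1862) - 5401)) = 41841 - 11353/(17*I*√2 + (6163 - 5401)) = 41841 - 11353/(17*I*√2 + 762) = 41841 - 11353/(762 + 17*I*√2)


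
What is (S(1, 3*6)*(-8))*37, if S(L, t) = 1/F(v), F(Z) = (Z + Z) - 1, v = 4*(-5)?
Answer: 296/41 ≈ 7.2195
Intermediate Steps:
v = -20
F(Z) = -1 + 2*Z (F(Z) = 2*Z - 1 = -1 + 2*Z)
S(L, t) = -1/41 (S(L, t) = 1/(-1 + 2*(-20)) = 1/(-1 - 40) = 1/(-41) = -1/41)
(S(1, 3*6)*(-8))*37 = -1/41*(-8)*37 = (8/41)*37 = 296/41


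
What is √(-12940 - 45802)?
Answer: I*√58742 ≈ 242.37*I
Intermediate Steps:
√(-12940 - 45802) = √(-58742) = I*√58742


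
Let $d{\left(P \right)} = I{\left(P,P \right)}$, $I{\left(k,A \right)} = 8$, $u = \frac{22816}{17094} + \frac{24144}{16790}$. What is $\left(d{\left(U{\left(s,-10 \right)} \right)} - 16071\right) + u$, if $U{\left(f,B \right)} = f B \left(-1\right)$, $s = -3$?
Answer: $- \frac{1152354470551}{71752065} \approx -16060.0$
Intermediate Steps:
$U{\left(f,B \right)} = - B f$ ($U{\left(f,B \right)} = B f \left(-1\right) = - B f$)
$u = \frac{198949544}{71752065}$ ($u = 22816 \cdot \frac{1}{17094} + 24144 \cdot \frac{1}{16790} = \frac{11408}{8547} + \frac{12072}{8395} = \frac{198949544}{71752065} \approx 2.7727$)
$d{\left(P \right)} = 8$
$\left(d{\left(U{\left(s,-10 \right)} \right)} - 16071\right) + u = \left(8 - 16071\right) + \frac{198949544}{71752065} = -16063 + \frac{198949544}{71752065} = - \frac{1152354470551}{71752065}$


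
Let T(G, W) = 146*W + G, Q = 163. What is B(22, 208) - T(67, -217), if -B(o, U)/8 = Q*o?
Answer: 2927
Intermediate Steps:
B(o, U) = -1304*o
T(G, W) = G + 146*W
B(22, 208) - T(67, -217) = -1304*22 - (67 + 146*(-217)) = -28688 - (67 - 31682) = -28688 - 1*(-31615) = -28688 + 31615 = 2927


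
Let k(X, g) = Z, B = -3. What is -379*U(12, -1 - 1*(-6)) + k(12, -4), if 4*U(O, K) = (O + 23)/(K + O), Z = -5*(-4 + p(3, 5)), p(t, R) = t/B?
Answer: -11565/68 ≈ -170.07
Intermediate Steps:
p(t, R) = -t/3 (p(t, R) = t/(-3) = t*(-⅓) = -t/3)
Z = 25 (Z = -5*(-4 - ⅓*3) = -5*(-4 - 1) = -5*(-5) = 25)
k(X, g) = 25
U(O, K) = (23 + O)/(4*(K + O)) (U(O, K) = ((O + 23)/(K + O))/4 = ((23 + O)/(K + O))/4 = (23 + O)/(4*(K + O)))
-379*U(12, -1 - 1*(-6)) + k(12, -4) = -379*(23 + 12)/(4*((-1 - 1*(-6)) + 12)) + 25 = -379*35/(4*((-1 + 6) + 12)) + 25 = -379*35/(4*(5 + 12)) + 25 = -379*35/(4*17) + 25 = -379*35/68 + 25 = -13265/68 + 25 = -11565/68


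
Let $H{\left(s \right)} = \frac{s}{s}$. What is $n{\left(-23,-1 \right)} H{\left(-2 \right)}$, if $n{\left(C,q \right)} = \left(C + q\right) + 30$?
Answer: $6$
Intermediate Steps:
$H{\left(s \right)} = 1$
$n{\left(C,q \right)} = 30 + C + q$
$n{\left(-23,-1 \right)} H{\left(-2 \right)} = \left(30 - 23 - 1\right) 1 = 6 \cdot 1 = 6$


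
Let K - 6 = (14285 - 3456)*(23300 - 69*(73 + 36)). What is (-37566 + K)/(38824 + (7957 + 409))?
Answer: 170833231/47190 ≈ 3620.1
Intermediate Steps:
K = 170870797 (K = 6 + (14285 - 3456)*(23300 - 69*(73 + 36)) = 6 + 10829*(23300 - 69*109) = 6 + 10829*(23300 - 7521) = 6 + 10829*15779 = 6 + 170870791 = 170870797)
(-37566 + K)/(38824 + (7957 + 409)) = (-37566 + 170870797)/(38824 + (7957 + 409)) = 170833231/(38824 + 8366) = 170833231/47190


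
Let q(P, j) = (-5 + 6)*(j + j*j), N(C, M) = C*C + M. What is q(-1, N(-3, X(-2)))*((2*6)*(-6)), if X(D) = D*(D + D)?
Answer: -22032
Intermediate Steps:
X(D) = 2*D**2 (X(D) = D*(2*D) = 2*D**2)
N(C, M) = M + C**2 (N(C, M) = C**2 + M = M + C**2)
q(P, j) = j + j**2 (q(P, j) = 1*(j + j**2) = j + j**2)
q(-1, N(-3, X(-2)))*((2*6)*(-6)) = ((2*(-2)**2 + (-3)**2)*(1 + (2*(-2)**2 + (-3)**2)))*((2*6)*(-6)) = ((2*4 + 9)*(1 + (2*4 + 9)))*(12*(-6)) = ((8 + 9)*(1 + (8 + 9)))*(-72) = (17*(1 + 17))*(-72) = (17*18)*(-72) = 306*(-72) = -22032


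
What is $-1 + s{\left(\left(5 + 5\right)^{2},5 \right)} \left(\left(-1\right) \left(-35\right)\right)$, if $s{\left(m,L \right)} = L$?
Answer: $174$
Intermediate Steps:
$-1 + s{\left(\left(5 + 5\right)^{2},5 \right)} \left(\left(-1\right) \left(-35\right)\right) = -1 + 5 \left(\left(-1\right) \left(-35\right)\right) = -1 + 5 \cdot 35 = -1 + 175 = 174$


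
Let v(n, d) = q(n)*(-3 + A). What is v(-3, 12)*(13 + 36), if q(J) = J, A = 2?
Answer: 147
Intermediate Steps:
v(n, d) = -n (v(n, d) = n*(-3 + 2) = n*(-1) = -n)
v(-3, 12)*(13 + 36) = (-1*(-3))*(13 + 36) = 3*49 = 147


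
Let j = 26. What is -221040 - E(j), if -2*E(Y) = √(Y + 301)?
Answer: -221040 + √327/2 ≈ -2.2103e+5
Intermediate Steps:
E(Y) = -√(301 + Y)/2 (E(Y) = -√(Y + 301)/2 = -√(301 + Y)/2)
-221040 - E(j) = -221040 - (-1)*√(301 + 26)/2 = -221040 - (-1)*√327/2 = -221040 + √327/2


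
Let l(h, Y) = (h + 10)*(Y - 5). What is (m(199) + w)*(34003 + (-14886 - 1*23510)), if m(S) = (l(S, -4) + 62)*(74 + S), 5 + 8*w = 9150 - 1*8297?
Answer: 2181041033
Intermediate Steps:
w = 106 (w = -5/8 + (9150 - 1*8297)/8 = -5/8 + (9150 - 8297)/8 = -5/8 + (⅛)*853 = -5/8 + 853/8 = 106)
l(h, Y) = (-5 + Y)*(10 + h) (l(h, Y) = (10 + h)*(-5 + Y) = (-5 + Y)*(10 + h))
m(S) = (-28 - 9*S)*(74 + S) (m(S) = ((-50 - 5*S + 10*(-4) - 4*S) + 62)*(74 + S) = ((-50 - 5*S - 40 - 4*S) + 62)*(74 + S) = ((-90 - 9*S) + 62)*(74 + S) = (-28 - 9*S)*(74 + S))
(m(199) + w)*(34003 + (-14886 - 1*23510)) = ((-2072 - 694*199 - 9*199²) + 106)*(34003 + (-14886 - 1*23510)) = ((-2072 - 138106 - 9*39601) + 106)*(34003 + (-14886 - 23510)) = ((-2072 - 138106 - 356409) + 106)*(34003 - 38396) = (-496587 + 106)*(-4393) = -496481*(-4393) = 2181041033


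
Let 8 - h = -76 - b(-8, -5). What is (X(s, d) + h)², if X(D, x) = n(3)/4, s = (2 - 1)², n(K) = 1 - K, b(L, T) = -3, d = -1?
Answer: 25921/4 ≈ 6480.3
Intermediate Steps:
h = 81 (h = 8 - (-76 - 1*(-3)) = 8 - (-76 + 3) = 8 - 1*(-73) = 8 + 73 = 81)
s = 1 (s = 1² = 1)
X(D, x) = -½ (X(D, x) = (1 - 1*3)/4 = (1 - 3)*(¼) = -2*¼ = -½)
(X(s, d) + h)² = (-½ + 81)² = (161/2)² = 25921/4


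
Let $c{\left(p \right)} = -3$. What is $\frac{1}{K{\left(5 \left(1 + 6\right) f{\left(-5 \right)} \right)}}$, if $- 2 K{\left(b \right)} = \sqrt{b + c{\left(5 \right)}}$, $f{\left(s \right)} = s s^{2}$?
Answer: $\frac{i \sqrt{4378}}{2189} \approx 0.030227 i$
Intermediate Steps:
$f{\left(s \right)} = s^{3}$
$K{\left(b \right)} = - \frac{\sqrt{-3 + b}}{2}$ ($K{\left(b \right)} = - \frac{\sqrt{b - 3}}{2} = - \frac{\sqrt{-3 + b}}{2}$)
$\frac{1}{K{\left(5 \left(1 + 6\right) f{\left(-5 \right)} \right)}} = \frac{1}{\left(- \frac{1}{2}\right) \sqrt{-3 + 5 \left(1 + 6\right) \left(-5\right)^{3}}} = \frac{1}{\left(- \frac{1}{2}\right) \sqrt{-3 + 5 \cdot 7 \left(-125\right)}} = \frac{1}{\left(- \frac{1}{2}\right) \sqrt{-3 + 5 \left(-875\right)}} = \frac{1}{\left(- \frac{1}{2}\right) \sqrt{-3 - 4375}} = \frac{1}{\left(- \frac{1}{2}\right) \sqrt{-4378}} = \frac{1}{\left(- \frac{1}{2}\right) i \sqrt{4378}} = \frac{i \sqrt{4378}}{2189}$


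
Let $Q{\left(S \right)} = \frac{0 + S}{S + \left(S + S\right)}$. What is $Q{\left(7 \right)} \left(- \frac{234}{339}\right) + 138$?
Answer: $\frac{15568}{113} \approx 137.77$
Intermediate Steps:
$Q{\left(S \right)} = \frac{1}{3}$ ($Q{\left(S \right)} = \frac{S}{S + 2 S} = \frac{S}{3 S} = S \frac{1}{3 S} = \frac{1}{3}$)
$Q{\left(7 \right)} \left(- \frac{234}{339}\right) + 138 = \frac{\left(-234\right) \frac{1}{339}}{3} + 138 = \frac{1}{3} \left(- \frac{78}{113}\right) + 138 = - \frac{26}{113} + 138 = \frac{15568}{113}$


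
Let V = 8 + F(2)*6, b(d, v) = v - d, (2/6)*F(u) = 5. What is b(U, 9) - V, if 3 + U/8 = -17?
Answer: 71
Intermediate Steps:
F(u) = 15 (F(u) = 3*5 = 15)
U = -160 (U = -24 + 8*(-17) = -24 - 136 = -160)
V = 98 (V = 8 + 15*6 = 8 + 90 = 98)
b(U, 9) - V = (9 - 1*(-160)) - 1*98 = (9 + 160) - 98 = 169 - 98 = 71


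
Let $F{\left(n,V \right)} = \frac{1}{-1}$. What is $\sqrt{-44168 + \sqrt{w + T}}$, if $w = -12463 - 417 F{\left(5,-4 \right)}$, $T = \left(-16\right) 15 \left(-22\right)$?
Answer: $\sqrt{-44168 + i \sqrt{6766}} \approx 0.196 + 210.16 i$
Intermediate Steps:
$F{\left(n,V \right)} = -1$
$T = 5280$ ($T = \left(-240\right) \left(-22\right) = 5280$)
$w = -12046$ ($w = -12463 - 417 \left(-1\right) = -12463 - -417 = -12463 + 417 = -12046$)
$\sqrt{-44168 + \sqrt{w + T}} = \sqrt{-44168 + \sqrt{-12046 + 5280}} = \sqrt{-44168 + \sqrt{-6766}} = \sqrt{-44168 + i \sqrt{6766}}$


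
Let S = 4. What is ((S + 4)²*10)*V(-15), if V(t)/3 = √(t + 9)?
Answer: 1920*I*√6 ≈ 4703.0*I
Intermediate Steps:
V(t) = 3*√(9 + t) (V(t) = 3*√(t + 9) = 3*√(9 + t))
((S + 4)²*10)*V(-15) = ((4 + 4)²*10)*(3*√(9 - 15)) = (8²*10)*(3*√(-6)) = (64*10)*(3*(I*√6)) = 640*(3*I*√6) = 1920*I*√6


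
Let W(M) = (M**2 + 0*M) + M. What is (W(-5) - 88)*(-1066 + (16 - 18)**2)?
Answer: 72216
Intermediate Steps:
W(M) = M + M**2 (W(M) = (M**2 + 0) + M = M**2 + M = M + M**2)
(W(-5) - 88)*(-1066 + (16 - 18)**2) = (-5*(1 - 5) - 88)*(-1066 + (16 - 18)**2) = (-5*(-4) - 88)*(-1066 + (-2)**2) = (20 - 88)*(-1066 + 4) = -68*(-1062) = 72216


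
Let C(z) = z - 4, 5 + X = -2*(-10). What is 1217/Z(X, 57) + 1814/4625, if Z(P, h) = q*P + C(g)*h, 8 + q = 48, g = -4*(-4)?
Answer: 7957801/5938500 ≈ 1.3400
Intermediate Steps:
g = 16
X = 15 (X = -5 - 2*(-10) = -5 + 20 = 15)
C(z) = -4 + z
q = 40 (q = -8 + 48 = 40)
Z(P, h) = 12*h + 40*P (Z(P, h) = 40*P + (-4 + 16)*h = 40*P + 12*h = 12*h + 40*P)
1217/Z(X, 57) + 1814/4625 = 1217/(12*57 + 40*15) + 1814/4625 = 1217/(684 + 600) + 1814*(1/4625) = 1217/1284 + 1814/4625 = 7957801/5938500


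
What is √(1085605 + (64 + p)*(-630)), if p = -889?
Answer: 41*√955 ≈ 1267.0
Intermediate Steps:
√(1085605 + (64 + p)*(-630)) = √(1085605 + (64 - 889)*(-630)) = √(1085605 - 825*(-630)) = √(1085605 + 519750) = √1605355 = 41*√955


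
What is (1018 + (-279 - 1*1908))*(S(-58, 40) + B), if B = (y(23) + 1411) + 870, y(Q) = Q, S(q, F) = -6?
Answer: -2686362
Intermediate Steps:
B = 2304 (B = (23 + 1411) + 870 = 1434 + 870 = 2304)
(1018 + (-279 - 1*1908))*(S(-58, 40) + B) = (1018 + (-279 - 1*1908))*(-6 + 2304) = (1018 + (-279 - 1908))*2298 = (1018 - 2187)*2298 = -1169*2298 = -2686362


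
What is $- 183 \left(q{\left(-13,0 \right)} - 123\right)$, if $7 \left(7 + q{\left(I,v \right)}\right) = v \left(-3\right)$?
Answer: $23790$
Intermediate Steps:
$q{\left(I,v \right)} = -7 - \frac{3 v}{7}$ ($q{\left(I,v \right)} = -7 + \frac{v \left(-3\right)}{7} = -7 + \frac{\left(-3\right) v}{7} = -7 - \frac{3 v}{7}$)
$- 183 \left(q{\left(-13,0 \right)} - 123\right) = - 183 \left(\left(-7 - 0\right) - 123\right) = - 183 \left(\left(-7 + 0\right) - 123\right) = - 183 \left(-7 - 123\right) = \left(-183\right) \left(-130\right) = 23790$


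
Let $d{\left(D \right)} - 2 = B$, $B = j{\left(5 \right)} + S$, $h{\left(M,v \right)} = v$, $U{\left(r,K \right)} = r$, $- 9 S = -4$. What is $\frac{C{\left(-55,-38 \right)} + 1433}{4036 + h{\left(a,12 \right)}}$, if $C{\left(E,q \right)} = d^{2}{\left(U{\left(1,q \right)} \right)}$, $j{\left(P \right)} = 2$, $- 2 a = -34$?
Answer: $\frac{117673}{327888} \approx 0.35888$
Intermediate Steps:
$S = \frac{4}{9}$ ($S = \left(- \frac{1}{9}\right) \left(-4\right) = \frac{4}{9} \approx 0.44444$)
$a = 17$ ($a = \left(- \frac{1}{2}\right) \left(-34\right) = 17$)
$B = \frac{22}{9}$ ($B = 2 + \frac{4}{9} = \frac{22}{9} \approx 2.4444$)
$d{\left(D \right)} = \frac{40}{9}$ ($d{\left(D \right)} = 2 + \frac{22}{9} = \frac{40}{9}$)
$C{\left(E,q \right)} = \frac{1600}{81}$ ($C{\left(E,q \right)} = \left(\frac{40}{9}\right)^{2} = \frac{1600}{81}$)
$\frac{C{\left(-55,-38 \right)} + 1433}{4036 + h{\left(a,12 \right)}} = \frac{\frac{1600}{81} + 1433}{4036 + 12} = \frac{117673}{81 \cdot 4048} = \frac{117673}{81} \cdot \frac{1}{4048} = \frac{117673}{327888}$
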